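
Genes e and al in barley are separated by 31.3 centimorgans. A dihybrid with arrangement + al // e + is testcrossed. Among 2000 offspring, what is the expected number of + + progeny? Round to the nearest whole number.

A map distance of 31.3 centimorgans corresponds to a recombination frequency of 0.313.
The F1 is + al / e +, so + + is a recombinant gamete class with expected frequency r/2 = 0.313/2 = 0.1565.
Expected number = 0.1565 × 2000 = 313.00 ≈ 313.

313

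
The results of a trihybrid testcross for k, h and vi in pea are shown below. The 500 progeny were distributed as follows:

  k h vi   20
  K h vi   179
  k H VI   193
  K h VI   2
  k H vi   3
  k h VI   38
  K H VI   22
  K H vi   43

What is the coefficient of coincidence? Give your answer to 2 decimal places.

0.62

The two most frequent reciprocal classes, k H VI and K h vi, are the parental types, so the F1 was k H VI / K h vi.
The two rarest classes, k H vi and K h VI, are the double crossovers. Comparing them with the parentals, only the vi allele has switched, so vi is the middle locus and the order is k – vi – h.
k–vi: (42 + 5)/500 = 0.0940; vi–h: (81 + 5)/500 = 0.1720.
Expected DCO frequency = 0.0940 × 0.1720 ≈ 0.01617; observed = 5/500 ≈ 0.01000.
Coefficient of coincidence = 0.01000/0.01617 ≈ 0.62.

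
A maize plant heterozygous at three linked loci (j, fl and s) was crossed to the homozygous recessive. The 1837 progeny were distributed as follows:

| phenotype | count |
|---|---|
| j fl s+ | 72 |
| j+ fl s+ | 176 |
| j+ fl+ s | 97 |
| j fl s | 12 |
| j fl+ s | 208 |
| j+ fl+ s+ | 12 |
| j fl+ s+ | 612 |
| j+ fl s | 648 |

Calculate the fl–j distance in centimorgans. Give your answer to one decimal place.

10.5 centimorgans

The two most frequent reciprocal classes, j+ fl s and j fl+ s+, are the parental types, so the F1 was j+ fl s / j fl+ s+.
The two rarest classes, j fl s and j+ fl+ s+, are the double crossovers. Comparing them with the parentals, only the j allele has switched, so j is the middle locus and the order is s – j – fl.
Crossovers in the j–fl interval produce the single-crossover classes j+ fl+ s and j fl s+ (97 + 72 = 169) plus the double crossovers (24).
RF(j–fl) = (169 + 24) / 1837 = 193/1837 = 0.1051 → 10.5 centimorgans.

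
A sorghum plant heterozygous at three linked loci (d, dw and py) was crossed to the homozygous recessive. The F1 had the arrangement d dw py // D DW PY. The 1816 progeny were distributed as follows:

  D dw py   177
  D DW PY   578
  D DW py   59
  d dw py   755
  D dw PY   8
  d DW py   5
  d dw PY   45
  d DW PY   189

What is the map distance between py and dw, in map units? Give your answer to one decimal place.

The two rarest classes, d DW py and D dw PY, are the double crossovers. Comparing them with the parentals, only the dw allele has switched, so dw is the middle locus and the order is d – dw – py.
Crossovers in the dw–py interval produce the single-crossover classes d dw PY and D DW py (45 + 59 = 104) plus the double crossovers (13).
RF(dw–py) = (104 + 13) / 1816 = 117/1816 = 0.0644 → 6.4 map units.

6.4 map units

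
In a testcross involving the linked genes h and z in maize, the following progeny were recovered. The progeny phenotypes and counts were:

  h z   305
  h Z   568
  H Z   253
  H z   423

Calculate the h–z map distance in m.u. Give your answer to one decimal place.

The two most frequent classes, H z (423) and h Z (568), are the parental types, so the F1 was H z / h Z.
The recombinant classes are H Z and h z: 253 + 305 = 558.
Recombination frequency = 558/1549 = 0.3602 ≈ 36.0%, i.e. 36.0 m.u.

36.0 m.u.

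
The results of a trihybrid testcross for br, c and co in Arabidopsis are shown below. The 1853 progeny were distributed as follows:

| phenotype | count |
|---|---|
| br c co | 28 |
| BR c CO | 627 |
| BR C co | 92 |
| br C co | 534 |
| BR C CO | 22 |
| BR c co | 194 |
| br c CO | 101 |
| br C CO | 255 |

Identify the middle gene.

The two most frequent reciprocal classes, br C co and BR c CO, are the parental types, so the F1 was br C co / BR c CO.
The two rarest classes, br c co and BR C CO, are the double crossovers. Comparing them with the parentals, only the c allele has switched, so c is the middle locus and the order is br – c – co.

c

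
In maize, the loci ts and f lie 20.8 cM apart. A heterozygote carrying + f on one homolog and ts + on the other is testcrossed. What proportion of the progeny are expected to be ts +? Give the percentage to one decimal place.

39.6%

A map distance of 20.8 cM corresponds to a recombination frequency of 0.208.
The F1 is + f / ts +, so ts + is a parental gamete class with expected frequency (1 − r)/2 = 0.792/2 = 0.3960.
That is 0.3960 = 39.6% of the progeny.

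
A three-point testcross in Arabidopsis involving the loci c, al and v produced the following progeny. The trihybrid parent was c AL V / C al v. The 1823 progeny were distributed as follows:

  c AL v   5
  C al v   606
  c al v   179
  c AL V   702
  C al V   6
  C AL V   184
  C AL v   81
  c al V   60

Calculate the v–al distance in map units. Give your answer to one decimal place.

The two rarest classes, c AL v and C al V, are the double crossovers. Comparing them with the parentals, only the v allele has switched, so v is the middle locus and the order is al – v – c.
Crossovers in the al–v interval produce the single-crossover classes c al V and C AL v (60 + 81 = 141) plus the double crossovers (11).
RF(al–v) = (141 + 11) / 1823 = 152/1823 = 0.0834 → 8.3 map units.

8.3 map units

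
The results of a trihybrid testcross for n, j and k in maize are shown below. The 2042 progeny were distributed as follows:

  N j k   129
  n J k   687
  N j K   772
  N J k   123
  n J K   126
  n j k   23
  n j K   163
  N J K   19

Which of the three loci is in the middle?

j

The two most frequent reciprocal classes, N j K and n J k, are the parental types, so the F1 was N j K / n J k.
The two rarest classes, N J K and n j k, are the double crossovers. Comparing them with the parentals, only the j allele has switched, so j is the middle locus and the order is n – j – k.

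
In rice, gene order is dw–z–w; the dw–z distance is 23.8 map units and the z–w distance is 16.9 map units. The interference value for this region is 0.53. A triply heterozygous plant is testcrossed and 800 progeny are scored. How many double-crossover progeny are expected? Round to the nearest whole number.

15

Map distances give recombination frequencies of 0.238 and 0.169 for the two intervals.
With interference 0.53 (so coincidence = 0.47), expected double-crossover frequency = 0.238 × 0.169 × 0.47 = 0.01890.
Expected number = 0.01890 × 800 = 15.12 ≈ 15.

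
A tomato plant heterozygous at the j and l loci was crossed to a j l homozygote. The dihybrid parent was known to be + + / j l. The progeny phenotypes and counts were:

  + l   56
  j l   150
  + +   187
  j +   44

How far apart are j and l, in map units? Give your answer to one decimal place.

22.9 map units

The recombinant classes are + l and j +: 56 + 44 = 100.
Recombination frequency = 100/437 = 0.2288 ≈ 22.9%, i.e. 22.9 map units.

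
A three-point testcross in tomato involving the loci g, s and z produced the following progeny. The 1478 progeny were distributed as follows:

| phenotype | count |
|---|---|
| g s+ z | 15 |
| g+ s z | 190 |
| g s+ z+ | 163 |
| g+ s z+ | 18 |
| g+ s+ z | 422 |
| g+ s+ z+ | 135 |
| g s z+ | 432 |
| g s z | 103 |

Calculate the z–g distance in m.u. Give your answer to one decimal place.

The two most frequent reciprocal classes, g s z+ and g+ s+ z, are the parental types, so the F1 was g s z+ / g+ s+ z.
The two rarest classes, g+ s z+ and g s+ z, are the double crossovers. Comparing them with the parentals, only the g allele has switched, so g is the middle locus and the order is s – g – z.
Crossovers in the g–z interval produce the single-crossover classes g s z and g+ s+ z+ (103 + 135 = 238) plus the double crossovers (33).
RF(g–z) = (238 + 33) / 1478 = 271/1478 = 0.1834 → 18.3 m.u.

18.3 m.u.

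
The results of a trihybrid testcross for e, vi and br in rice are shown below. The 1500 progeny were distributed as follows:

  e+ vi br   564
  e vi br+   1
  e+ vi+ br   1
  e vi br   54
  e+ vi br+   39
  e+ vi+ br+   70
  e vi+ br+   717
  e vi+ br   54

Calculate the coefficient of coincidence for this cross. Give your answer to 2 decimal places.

0.25

The two most frequent reciprocal classes, e+ vi br and e vi+ br+, are the parental types, so the F1 was e+ vi br / e vi+ br+.
The two rarest classes, e+ vi+ br and e vi br+, are the double crossovers. Comparing them with the parentals, only the vi allele has switched, so vi is the middle locus and the order is br – vi – e.
br–vi: (93 + 2)/1500 = 0.0633; vi–e: (124 + 2)/1500 = 0.0840.
Expected DCO frequency = 0.0633 × 0.0840 ≈ 0.00532; observed = 2/1500 ≈ 0.00133.
Coefficient of coincidence = 0.00133/0.00532 ≈ 0.25.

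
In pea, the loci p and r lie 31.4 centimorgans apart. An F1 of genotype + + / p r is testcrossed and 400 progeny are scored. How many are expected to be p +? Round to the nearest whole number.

63

A map distance of 31.4 centimorgans corresponds to a recombination frequency of 0.314.
The F1 is + + / p r, so p + is a recombinant gamete class with expected frequency r/2 = 0.314/2 = 0.1570.
Expected number = 0.1570 × 400 = 62.80 ≈ 63.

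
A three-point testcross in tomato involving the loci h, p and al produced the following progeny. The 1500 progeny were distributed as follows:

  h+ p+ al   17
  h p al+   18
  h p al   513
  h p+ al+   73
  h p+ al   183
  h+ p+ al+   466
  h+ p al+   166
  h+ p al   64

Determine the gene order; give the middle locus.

al

The two most frequent reciprocal classes, h p al and h+ p+ al+, are the parental types, so the F1 was h p al / h+ p+ al+.
The two rarest classes, h p al+ and h+ p+ al, are the double crossovers. Comparing them with the parentals, only the al allele has switched, so al is the middle locus and the order is p – al – h.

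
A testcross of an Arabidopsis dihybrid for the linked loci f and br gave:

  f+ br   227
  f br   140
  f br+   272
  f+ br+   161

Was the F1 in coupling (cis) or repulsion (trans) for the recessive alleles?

trans

The two most frequent classes are f+ br (227) and f br+ (272); these are the parental (non-recombinant) types.
So the F1 carried f+ br on one chromosome and f br+ on the other — the recessive alleles are on opposite chromosomes (trans / repulsion).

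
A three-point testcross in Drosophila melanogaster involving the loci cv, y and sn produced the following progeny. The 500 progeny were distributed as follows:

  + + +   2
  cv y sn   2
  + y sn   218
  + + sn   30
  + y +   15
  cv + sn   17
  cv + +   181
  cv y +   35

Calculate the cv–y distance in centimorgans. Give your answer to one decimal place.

The two most frequent reciprocal classes, cv + + and + y sn, are the parental types, so the F1 was cv + + / + y sn.
The two rarest classes, + + + and cv y sn, are the double crossovers. Comparing them with the parentals, only the cv allele has switched, so cv is the middle locus and the order is y – cv – sn.
Crossovers in the y–cv interval produce the single-crossover classes cv y + and + + sn (35 + 30 = 65) plus the double crossovers (4).
RF(y–cv) = (65 + 4) / 500 = 69/500 = 0.1380 → 13.8 centimorgans.

13.8 centimorgans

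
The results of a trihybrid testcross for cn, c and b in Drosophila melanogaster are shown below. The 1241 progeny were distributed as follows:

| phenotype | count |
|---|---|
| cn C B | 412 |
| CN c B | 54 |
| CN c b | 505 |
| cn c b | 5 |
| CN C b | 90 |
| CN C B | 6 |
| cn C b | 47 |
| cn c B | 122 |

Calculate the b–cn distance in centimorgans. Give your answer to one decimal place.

9.0 centimorgans

The two most frequent reciprocal classes, CN c b and cn C B, are the parental types, so the F1 was CN c b / cn C B.
The two rarest classes, cn c b and CN C B, are the double crossovers. Comparing them with the parentals, only the cn allele has switched, so cn is the middle locus and the order is b – cn – c.
Crossovers in the b–cn interval produce the single-crossover classes CN c B and cn C b (54 + 47 = 101) plus the double crossovers (11).
RF(b–cn) = (101 + 11) / 1241 = 112/1241 = 0.0902 → 9.0 centimorgans.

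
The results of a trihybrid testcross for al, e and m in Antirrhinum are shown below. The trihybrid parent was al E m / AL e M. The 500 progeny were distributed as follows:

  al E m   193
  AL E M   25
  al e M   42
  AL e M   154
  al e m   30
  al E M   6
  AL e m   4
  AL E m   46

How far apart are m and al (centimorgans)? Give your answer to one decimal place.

The two rarest classes, al E M and AL e m, are the double crossovers. Comparing them with the parentals, only the m allele has switched, so m is the middle locus and the order is al – m – e.
Crossovers in the al–m interval produce the single-crossover classes AL E m and al e M (46 + 42 = 88) plus the double crossovers (10).
RF(al–m) = (88 + 10) / 500 = 98/500 = 0.1960 → 19.6 centimorgans.

19.6 centimorgans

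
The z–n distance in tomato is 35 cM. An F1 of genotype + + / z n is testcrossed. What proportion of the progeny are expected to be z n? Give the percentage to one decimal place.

32.5%

A map distance of 35 cM corresponds to a recombination frequency of 0.350.
The F1 is + + / z n, so z n is a parental gamete class with expected frequency (1 − r)/2 = 0.650/2 = 0.3250.
That is 0.3250 = 32.5% of the progeny.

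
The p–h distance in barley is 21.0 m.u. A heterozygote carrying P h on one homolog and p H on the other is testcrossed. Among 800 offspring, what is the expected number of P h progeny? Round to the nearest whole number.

316

A map distance of 21.0 m.u. corresponds to a recombination frequency of 0.210.
The F1 is P h / p H, so P h is a parental gamete class with expected frequency (1 − r)/2 = 0.790/2 = 0.3950.
Expected number = 0.3950 × 800 = 316.00 ≈ 316.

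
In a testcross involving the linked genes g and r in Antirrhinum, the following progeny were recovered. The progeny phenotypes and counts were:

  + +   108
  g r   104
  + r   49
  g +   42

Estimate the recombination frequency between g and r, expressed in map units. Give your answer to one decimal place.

The two most frequent classes, + + (108) and g r (104), are the parental types, so the F1 was + + / g r.
The recombinant classes are + r and g +: 49 + 42 = 91.
Recombination frequency = 91/303 = 0.3003 ≈ 30.0%, i.e. 30.0 map units.

30.0 map units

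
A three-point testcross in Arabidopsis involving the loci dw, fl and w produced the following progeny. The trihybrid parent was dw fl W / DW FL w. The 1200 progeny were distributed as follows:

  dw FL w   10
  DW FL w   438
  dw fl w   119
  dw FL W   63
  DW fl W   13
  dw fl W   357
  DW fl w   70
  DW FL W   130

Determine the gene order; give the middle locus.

The two rarest classes, DW fl W and dw FL w, are the double crossovers. Comparing them with the parentals, only the dw allele has switched, so dw is the middle locus and the order is w – dw – fl.

dw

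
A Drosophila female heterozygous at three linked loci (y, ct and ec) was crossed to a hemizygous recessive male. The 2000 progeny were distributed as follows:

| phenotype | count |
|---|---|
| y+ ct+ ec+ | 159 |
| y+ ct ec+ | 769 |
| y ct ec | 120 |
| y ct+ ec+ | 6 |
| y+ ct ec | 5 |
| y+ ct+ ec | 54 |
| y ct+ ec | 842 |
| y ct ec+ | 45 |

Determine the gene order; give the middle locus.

ec

The two most frequent reciprocal classes, y+ ct ec+ and y ct+ ec, are the parental types, so the F1 was y+ ct ec+ / y ct+ ec.
The two rarest classes, y+ ct ec and y ct+ ec+, are the double crossovers. Comparing them with the parentals, only the ec allele has switched, so ec is the middle locus and the order is ct – ec – y.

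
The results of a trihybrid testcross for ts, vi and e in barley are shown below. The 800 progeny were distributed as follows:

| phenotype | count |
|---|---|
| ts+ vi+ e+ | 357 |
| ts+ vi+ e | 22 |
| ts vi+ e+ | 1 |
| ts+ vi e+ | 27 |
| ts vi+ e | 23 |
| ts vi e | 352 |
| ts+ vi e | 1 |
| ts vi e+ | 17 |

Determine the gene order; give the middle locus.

The two most frequent reciprocal classes, ts vi e and ts+ vi+ e+, are the parental types, so the F1 was ts vi e / ts+ vi+ e+.
The two rarest classes, ts+ vi e and ts vi+ e+, are the double crossovers. Comparing them with the parentals, only the ts allele has switched, so ts is the middle locus and the order is vi – ts – e.

ts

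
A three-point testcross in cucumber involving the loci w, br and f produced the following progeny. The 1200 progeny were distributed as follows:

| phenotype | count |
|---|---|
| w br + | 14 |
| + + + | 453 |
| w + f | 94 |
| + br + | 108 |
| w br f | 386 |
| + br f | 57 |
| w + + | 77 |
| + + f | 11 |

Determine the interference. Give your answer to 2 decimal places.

The two most frequent reciprocal classes, + + + and w br f, are the parental types, so the F1 was + + + / w br f.
The two rarest classes, + + f and w br +, are the double crossovers. Comparing them with the parentals, only the f allele has switched, so f is the middle locus and the order is w – f – br.
w–f: (134 + 25)/1200 = 0.1325; f–br: (202 + 25)/1200 = 0.1892.
Expected DCO frequency = 0.1325 × 0.1892 ≈ 0.02507; observed = 25/1200 ≈ 0.02083.
Coefficient of coincidence = 0.02083/0.02507 ≈ 0.83; interference = 1 − 0.83 = 0.17.

0.17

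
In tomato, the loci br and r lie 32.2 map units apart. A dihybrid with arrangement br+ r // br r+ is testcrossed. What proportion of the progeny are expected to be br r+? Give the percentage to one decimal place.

33.9%

A map distance of 32.2 map units corresponds to a recombination frequency of 0.322.
The F1 is br+ r / br r+, so br r+ is a parental gamete class with expected frequency (1 − r)/2 = 0.678/2 = 0.3390.
That is 0.3390 = 33.9% of the progeny.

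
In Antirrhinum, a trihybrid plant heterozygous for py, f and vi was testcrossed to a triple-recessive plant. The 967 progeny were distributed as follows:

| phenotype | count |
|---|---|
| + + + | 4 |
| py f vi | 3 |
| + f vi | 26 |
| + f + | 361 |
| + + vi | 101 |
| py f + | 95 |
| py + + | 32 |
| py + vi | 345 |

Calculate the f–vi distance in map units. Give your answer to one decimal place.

The two most frequent reciprocal classes, py + vi and + f +, are the parental types, so the F1 was py + vi / + f +.
The two rarest classes, py f vi and + + +, are the double crossovers. Comparing them with the parentals, only the f allele has switched, so f is the middle locus and the order is py – f – vi.
Crossovers in the f–vi interval produce the single-crossover classes py + + and + f vi (32 + 26 = 58) plus the double crossovers (7).
RF(f–vi) = (58 + 7) / 967 = 65/967 = 0.0672 → 6.7 map units.

6.7 map units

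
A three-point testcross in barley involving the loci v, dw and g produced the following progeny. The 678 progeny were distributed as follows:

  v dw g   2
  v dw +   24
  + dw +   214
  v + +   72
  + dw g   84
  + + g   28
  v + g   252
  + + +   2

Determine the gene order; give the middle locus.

The two most frequent reciprocal classes, + dw + and v + g, are the parental types, so the F1 was + dw + / v + g.
The two rarest classes, + + + and v dw g, are the double crossovers. Comparing them with the parentals, only the dw allele has switched, so dw is the middle locus and the order is v – dw – g.

dw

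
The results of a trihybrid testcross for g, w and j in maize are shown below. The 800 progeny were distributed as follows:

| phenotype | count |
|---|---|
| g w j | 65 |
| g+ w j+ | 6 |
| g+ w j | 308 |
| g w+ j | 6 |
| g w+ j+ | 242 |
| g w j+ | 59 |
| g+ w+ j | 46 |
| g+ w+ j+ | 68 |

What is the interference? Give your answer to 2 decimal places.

0.43

The two most frequent reciprocal classes, g+ w j and g w+ j+, are the parental types, so the F1 was g+ w j / g w+ j+.
The two rarest classes, g+ w j+ and g w+ j, are the double crossovers. Comparing them with the parentals, only the j allele has switched, so j is the middle locus and the order is g – j – w.
g–j: (133 + 12)/800 = 0.1812; j–w: (105 + 12)/800 = 0.1462.
Expected DCO frequency = 0.1812 × 0.1462 ≈ 0.02649; observed = 12/800 ≈ 0.01500.
Coefficient of coincidence = 0.01500/0.02649 ≈ 0.57; interference = 1 − 0.57 = 0.43.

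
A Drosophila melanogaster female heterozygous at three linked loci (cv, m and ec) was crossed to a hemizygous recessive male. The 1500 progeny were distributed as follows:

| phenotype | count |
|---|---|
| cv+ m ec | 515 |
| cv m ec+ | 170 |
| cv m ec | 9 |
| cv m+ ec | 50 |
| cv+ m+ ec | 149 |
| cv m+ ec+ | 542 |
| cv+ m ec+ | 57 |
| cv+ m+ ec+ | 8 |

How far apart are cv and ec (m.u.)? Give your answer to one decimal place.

8.3 m.u.

The two most frequent reciprocal classes, cv m+ ec+ and cv+ m ec, are the parental types, so the F1 was cv m+ ec+ / cv+ m ec.
The two rarest classes, cv+ m+ ec+ and cv m ec, are the double crossovers. Comparing them with the parentals, only the cv allele has switched, so cv is the middle locus and the order is m – cv – ec.
Crossovers in the cv–ec interval produce the single-crossover classes cv m+ ec and cv+ m ec+ (50 + 57 = 107) plus the double crossovers (17).
RF(cv–ec) = (107 + 17) / 1500 = 124/1500 = 0.0827 → 8.3 m.u.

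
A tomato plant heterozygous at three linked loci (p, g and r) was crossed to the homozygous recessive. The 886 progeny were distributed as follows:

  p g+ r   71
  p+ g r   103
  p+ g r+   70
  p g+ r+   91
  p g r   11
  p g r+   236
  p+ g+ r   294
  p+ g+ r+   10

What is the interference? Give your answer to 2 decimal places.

0.47

The two most frequent reciprocal classes, p+ g+ r and p g r+, are the parental types, so the F1 was p+ g+ r / p g r+.
The two rarest classes, p+ g+ r+ and p g r, are the double crossovers. Comparing them with the parentals, only the r allele has switched, so r is the middle locus and the order is g – r – p.
g–r: (194 + 21)/886 = 0.2427; r–p: (141 + 21)/886 = 0.1828.
Expected DCO frequency = 0.2427 × 0.1828 ≈ 0.04437; observed = 21/886 ≈ 0.02370.
Coefficient of coincidence = 0.02370/0.04437 ≈ 0.53; interference = 1 − 0.53 = 0.47.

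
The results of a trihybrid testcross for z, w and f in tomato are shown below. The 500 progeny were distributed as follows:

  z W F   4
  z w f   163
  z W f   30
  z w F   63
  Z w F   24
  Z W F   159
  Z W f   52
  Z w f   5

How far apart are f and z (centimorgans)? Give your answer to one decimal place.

The two most frequent reciprocal classes, Z W F and z w f, are the parental types, so the F1 was Z W F / z w f.
The two rarest classes, z W F and Z w f, are the double crossovers. Comparing them with the parentals, only the z allele has switched, so z is the middle locus and the order is f – z – w.
Crossovers in the f–z interval produce the single-crossover classes Z W f and z w F (52 + 63 = 115) plus the double crossovers (9).
RF(f–z) = (115 + 9) / 500 = 124/500 = 0.2480 → 24.8 centimorgans.

24.8 centimorgans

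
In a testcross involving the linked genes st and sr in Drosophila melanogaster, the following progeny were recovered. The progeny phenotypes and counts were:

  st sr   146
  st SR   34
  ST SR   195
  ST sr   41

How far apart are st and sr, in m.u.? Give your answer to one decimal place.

The two most frequent classes, ST SR (195) and st sr (146), are the parental types, so the F1 was ST SR / st sr.
The recombinant classes are ST sr and st SR: 41 + 34 = 75.
Recombination frequency = 75/416 = 0.1803 ≈ 18.0%, i.e. 18.0 m.u.

18.0 m.u.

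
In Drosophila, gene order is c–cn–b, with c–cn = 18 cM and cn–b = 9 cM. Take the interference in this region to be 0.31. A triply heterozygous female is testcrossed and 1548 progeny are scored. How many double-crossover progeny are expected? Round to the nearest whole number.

Map distances give recombination frequencies of 0.180 and 0.090 for the two intervals.
With interference 0.31 (so coincidence = 0.69), expected double-crossover frequency = 0.180 × 0.090 × 0.69 = 0.01118.
Expected number = 0.01118 × 1548 = 17.30 ≈ 17.

17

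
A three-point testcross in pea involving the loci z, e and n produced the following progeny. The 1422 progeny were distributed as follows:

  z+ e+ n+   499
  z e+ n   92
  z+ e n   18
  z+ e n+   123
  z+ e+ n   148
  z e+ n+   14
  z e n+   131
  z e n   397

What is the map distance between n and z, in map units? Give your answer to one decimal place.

The two most frequent reciprocal classes, z e n and z+ e+ n+, are the parental types, so the F1 was z e n / z+ e+ n+.
The two rarest classes, z+ e n and z e+ n+, are the double crossovers. Comparing them with the parentals, only the z allele has switched, so z is the middle locus and the order is n – z – e.
Crossovers in the n–z interval produce the single-crossover classes z e n+ and z+ e+ n (131 + 148 = 279) plus the double crossovers (32).
RF(n–z) = (279 + 32) / 1422 = 311/1422 = 0.2187 → 21.9 map units.

21.9 map units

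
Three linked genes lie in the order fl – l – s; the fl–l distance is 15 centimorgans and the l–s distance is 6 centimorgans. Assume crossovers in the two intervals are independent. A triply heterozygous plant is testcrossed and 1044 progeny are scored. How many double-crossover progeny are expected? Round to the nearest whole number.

9

Map distances give recombination frequencies of 0.150 and 0.060 for the two intervals.
With no interference, expected double-crossover frequency = 0.150 × 0.060 = 0.00900.
Expected number = 0.00900 × 1044 = 9.40 ≈ 9.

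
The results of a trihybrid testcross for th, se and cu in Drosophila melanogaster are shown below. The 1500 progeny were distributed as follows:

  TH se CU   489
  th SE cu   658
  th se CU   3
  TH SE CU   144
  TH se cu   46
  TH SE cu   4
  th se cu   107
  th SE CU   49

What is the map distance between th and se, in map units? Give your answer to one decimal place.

17.2 map units

The two most frequent reciprocal classes, TH se CU and th SE cu, are the parental types, so the F1 was TH se CU / th SE cu.
The two rarest classes, th se CU and TH SE cu, are the double crossovers. Comparing them with the parentals, only the th allele has switched, so th is the middle locus and the order is cu – th – se.
Crossovers in the th–se interval produce the single-crossover classes TH SE CU and th se cu (144 + 107 = 251) plus the double crossovers (7).
RF(th–se) = (251 + 7) / 1500 = 258/1500 = 0.1720 → 17.2 map units.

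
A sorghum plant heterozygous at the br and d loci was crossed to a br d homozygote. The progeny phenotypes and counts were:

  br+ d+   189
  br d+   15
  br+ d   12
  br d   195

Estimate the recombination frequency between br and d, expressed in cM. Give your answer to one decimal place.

The two most frequent classes, br+ d+ (189) and br d (195), are the parental types, so the F1 was br+ d+ / br d.
The recombinant classes are br+ d and br d+: 12 + 15 = 27.
Recombination frequency = 27/411 = 0.0657 ≈ 6.6%, i.e. 6.6 cM.

6.6 cM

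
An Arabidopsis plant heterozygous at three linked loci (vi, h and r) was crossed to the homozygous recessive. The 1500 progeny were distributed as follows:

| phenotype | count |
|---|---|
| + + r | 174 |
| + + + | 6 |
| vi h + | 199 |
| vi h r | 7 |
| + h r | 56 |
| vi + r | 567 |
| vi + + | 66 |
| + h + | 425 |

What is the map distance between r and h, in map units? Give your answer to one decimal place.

9.0 map units

The two most frequent reciprocal classes, vi + r and + h +, are the parental types, so the F1 was vi + r / + h +.
The two rarest classes, vi h r and + + +, are the double crossovers. Comparing them with the parentals, only the h allele has switched, so h is the middle locus and the order is vi – h – r.
Crossovers in the h–r interval produce the single-crossover classes vi + + and + h r (66 + 56 = 122) plus the double crossovers (13).
RF(h–r) = (122 + 13) / 1500 = 135/1500 = 0.0900 → 9.0 map units.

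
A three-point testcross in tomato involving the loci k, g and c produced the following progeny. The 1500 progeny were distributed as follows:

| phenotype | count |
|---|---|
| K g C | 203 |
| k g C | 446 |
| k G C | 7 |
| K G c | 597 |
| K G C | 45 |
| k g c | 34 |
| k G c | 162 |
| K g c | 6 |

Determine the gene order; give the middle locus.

g

The two most frequent reciprocal classes, K G c and k g C, are the parental types, so the F1 was K G c / k g C.
The two rarest classes, K g c and k G C, are the double crossovers. Comparing them with the parentals, only the g allele has switched, so g is the middle locus and the order is c – g – k.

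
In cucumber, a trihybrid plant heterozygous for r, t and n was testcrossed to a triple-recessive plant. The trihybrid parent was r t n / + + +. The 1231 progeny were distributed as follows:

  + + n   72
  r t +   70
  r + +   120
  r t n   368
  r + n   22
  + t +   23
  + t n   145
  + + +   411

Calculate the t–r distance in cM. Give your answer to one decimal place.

25.2 cM

The two rarest classes, r + n and + t +, are the double crossovers. Comparing them with the parentals, only the t allele has switched, so t is the middle locus and the order is n – t – r.
Crossovers in the t–r interval produce the single-crossover classes + t n and r + + (145 + 120 = 265) plus the double crossovers (45).
RF(t–r) = (265 + 45) / 1231 = 310/1231 = 0.2518 → 25.2 cM.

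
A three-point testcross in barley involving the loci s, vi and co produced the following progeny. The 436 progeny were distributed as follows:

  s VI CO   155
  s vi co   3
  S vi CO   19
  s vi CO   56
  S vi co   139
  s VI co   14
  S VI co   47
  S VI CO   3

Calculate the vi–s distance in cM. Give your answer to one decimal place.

25.0 cM

The two most frequent reciprocal classes, S vi co and s VI CO, are the parental types, so the F1 was S vi co / s VI CO.
The two rarest classes, s vi co and S VI CO, are the double crossovers. Comparing them with the parentals, only the s allele has switched, so s is the middle locus and the order is co – s – vi.
Crossovers in the s–vi interval produce the single-crossover classes S VI co and s vi CO (47 + 56 = 103) plus the double crossovers (6).
RF(s–vi) = (103 + 6) / 436 = 109/436 = 0.2500 → 25.0 cM.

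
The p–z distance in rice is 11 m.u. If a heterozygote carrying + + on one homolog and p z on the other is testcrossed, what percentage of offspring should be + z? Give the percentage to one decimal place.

A map distance of 11 m.u. corresponds to a recombination frequency of 0.110.
The F1 is + + / p z, so + z is a recombinant gamete class with expected frequency r/2 = 0.110/2 = 0.0550.
That is 0.0550 = 5.5% of the progeny.

5.5%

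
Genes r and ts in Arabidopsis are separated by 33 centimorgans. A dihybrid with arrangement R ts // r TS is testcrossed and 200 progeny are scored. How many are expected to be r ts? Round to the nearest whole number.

33

A map distance of 33 centimorgans corresponds to a recombination frequency of 0.330.
The F1 is R ts / r TS, so r ts is a recombinant gamete class with expected frequency r/2 = 0.330/2 = 0.1650.
Expected number = 0.1650 × 200 = 33.00 ≈ 33.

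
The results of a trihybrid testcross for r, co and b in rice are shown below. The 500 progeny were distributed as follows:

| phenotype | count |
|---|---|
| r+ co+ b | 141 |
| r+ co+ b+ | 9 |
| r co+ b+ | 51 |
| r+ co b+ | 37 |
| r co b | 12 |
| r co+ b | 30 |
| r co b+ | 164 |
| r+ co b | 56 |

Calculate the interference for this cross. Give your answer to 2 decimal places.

0.07

The two most frequent reciprocal classes, r co b+ and r+ co+ b, are the parental types, so the F1 was r co b+ / r+ co+ b.
The two rarest classes, r co b and r+ co+ b+, are the double crossovers. Comparing them with the parentals, only the b allele has switched, so b is the middle locus and the order is r – b – co.
r–b: (67 + 21)/500 = 0.1760; b–co: (107 + 21)/500 = 0.2560.
Expected DCO frequency = 0.1760 × 0.2560 ≈ 0.04506; observed = 21/500 ≈ 0.04200.
Coefficient of coincidence = 0.04200/0.04506 ≈ 0.93; interference = 1 − 0.93 = 0.07.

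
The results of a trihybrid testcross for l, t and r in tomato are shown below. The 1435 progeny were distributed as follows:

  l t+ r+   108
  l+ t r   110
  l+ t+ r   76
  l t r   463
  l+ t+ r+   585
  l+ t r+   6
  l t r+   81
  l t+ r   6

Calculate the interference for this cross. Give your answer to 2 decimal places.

The two most frequent reciprocal classes, l t r and l+ t+ r+, are the parental types, so the F1 was l t r / l+ t+ r+.
The two rarest classes, l t+ r and l+ t r+, are the double crossovers. Comparing them with the parentals, only the t allele has switched, so t is the middle locus and the order is l – t – r.
l–t: (218 + 12)/1435 = 0.1603; t–r: (157 + 12)/1435 = 0.1178.
Expected DCO frequency = 0.1603 × 0.1178 ≈ 0.01888; observed = 12/1435 ≈ 0.00836.
Coefficient of coincidence = 0.00836/0.01888 ≈ 0.44; interference = 1 − 0.44 = 0.56.

0.56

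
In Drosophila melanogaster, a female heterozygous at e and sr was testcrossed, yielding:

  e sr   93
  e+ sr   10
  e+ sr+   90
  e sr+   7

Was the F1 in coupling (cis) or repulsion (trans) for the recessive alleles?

The two most frequent classes are e+ sr+ (90) and e sr (93); these are the parental (non-recombinant) types.
So the F1 carried e+ sr+ on one chromosome and e sr on the other — the recessive alleles are on the same chromosome (cis / coupling).

cis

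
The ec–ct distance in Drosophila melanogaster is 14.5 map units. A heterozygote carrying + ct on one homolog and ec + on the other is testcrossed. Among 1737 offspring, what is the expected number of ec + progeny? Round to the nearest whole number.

743

A map distance of 14.5 map units corresponds to a recombination frequency of 0.145.
The F1 is + ct / ec +, so ec + is a parental gamete class with expected frequency (1 − r)/2 = 0.855/2 = 0.4275.
Expected number = 0.4275 × 1737 = 742.57 ≈ 743.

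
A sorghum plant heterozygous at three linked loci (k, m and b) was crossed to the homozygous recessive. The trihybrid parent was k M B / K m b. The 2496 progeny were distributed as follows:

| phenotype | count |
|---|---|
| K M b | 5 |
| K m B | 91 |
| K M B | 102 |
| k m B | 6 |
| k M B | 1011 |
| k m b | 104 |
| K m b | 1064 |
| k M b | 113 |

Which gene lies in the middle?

The two rarest classes, k m B and K M b, are the double crossovers. Comparing them with the parentals, only the m allele has switched, so m is the middle locus and the order is b – m – k.

m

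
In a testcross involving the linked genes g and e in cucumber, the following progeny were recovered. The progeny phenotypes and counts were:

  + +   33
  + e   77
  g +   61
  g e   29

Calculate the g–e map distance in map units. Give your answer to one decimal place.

The two most frequent classes, + e (77) and g + (61), are the parental types, so the F1 was + e / g +.
The recombinant classes are + + and g e: 33 + 29 = 62.
Recombination frequency = 62/200 = 0.3100 ≈ 31.0%, i.e. 31.0 map units.

31.0 map units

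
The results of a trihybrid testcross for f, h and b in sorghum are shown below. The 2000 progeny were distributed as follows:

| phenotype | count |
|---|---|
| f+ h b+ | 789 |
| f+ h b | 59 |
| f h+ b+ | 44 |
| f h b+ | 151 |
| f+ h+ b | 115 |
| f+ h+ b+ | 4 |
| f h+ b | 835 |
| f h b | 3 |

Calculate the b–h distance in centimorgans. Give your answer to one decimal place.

5.5 centimorgans

The two most frequent reciprocal classes, f h+ b and f+ h b+, are the parental types, so the F1 was f h+ b / f+ h b+.
The two rarest classes, f h b and f+ h+ b+, are the double crossovers. Comparing them with the parentals, only the h allele has switched, so h is the middle locus and the order is b – h – f.
Crossovers in the b–h interval produce the single-crossover classes f h+ b+ and f+ h b (44 + 59 = 103) plus the double crossovers (7).
RF(b–h) = (103 + 7) / 2000 = 110/2000 = 0.0550 → 5.5 centimorgans.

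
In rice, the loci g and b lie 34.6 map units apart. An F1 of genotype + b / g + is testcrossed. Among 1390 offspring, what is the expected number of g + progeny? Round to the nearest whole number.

455

A map distance of 34.6 map units corresponds to a recombination frequency of 0.346.
The F1 is + b / g +, so g + is a parental gamete class with expected frequency (1 − r)/2 = 0.654/2 = 0.3270.
Expected number = 0.3270 × 1390 = 454.53 ≈ 455.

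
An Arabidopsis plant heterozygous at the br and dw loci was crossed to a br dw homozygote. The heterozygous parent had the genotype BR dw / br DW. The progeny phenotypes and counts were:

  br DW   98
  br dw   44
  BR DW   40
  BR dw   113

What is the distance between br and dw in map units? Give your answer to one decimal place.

28.5 map units

The recombinant classes are BR DW and br dw: 40 + 44 = 84.
Recombination frequency = 84/295 = 0.2847 ≈ 28.5%, i.e. 28.5 map units.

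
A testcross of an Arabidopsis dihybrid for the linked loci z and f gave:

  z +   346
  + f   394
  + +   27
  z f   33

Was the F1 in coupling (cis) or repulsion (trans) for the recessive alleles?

trans

The two most frequent classes are + f (394) and z + (346); these are the parental (non-recombinant) types.
So the F1 carried + f on one chromosome and z + on the other — the recessive alleles are on opposite chromosomes (trans / repulsion).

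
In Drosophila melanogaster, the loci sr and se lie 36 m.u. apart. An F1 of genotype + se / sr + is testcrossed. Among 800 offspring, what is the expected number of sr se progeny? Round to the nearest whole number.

A map distance of 36 m.u. corresponds to a recombination frequency of 0.360.
The F1 is + se / sr +, so sr se is a recombinant gamete class with expected frequency r/2 = 0.360/2 = 0.1800.
Expected number = 0.1800 × 800 = 144.00 ≈ 144.

144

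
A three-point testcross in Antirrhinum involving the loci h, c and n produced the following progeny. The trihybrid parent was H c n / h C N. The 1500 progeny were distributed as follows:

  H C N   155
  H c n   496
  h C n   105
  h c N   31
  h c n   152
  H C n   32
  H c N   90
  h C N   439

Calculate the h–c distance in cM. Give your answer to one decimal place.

24.7 cM

The two rarest classes, H C n and h c N, are the double crossovers. Comparing them with the parentals, only the c allele has switched, so c is the middle locus and the order is n – c – h.
Crossovers in the c–h interval produce the single-crossover classes h c n and H C N (152 + 155 = 307) plus the double crossovers (63).
RF(c–h) = (307 + 63) / 1500 = 370/1500 = 0.2467 → 24.7 cM.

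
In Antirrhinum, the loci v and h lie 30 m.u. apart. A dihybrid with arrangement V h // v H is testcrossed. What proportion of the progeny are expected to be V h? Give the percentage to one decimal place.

35.0%

A map distance of 30 m.u. corresponds to a recombination frequency of 0.300.
The F1 is V h / v H, so V h is a parental gamete class with expected frequency (1 − r)/2 = 0.700/2 = 0.3500.
That is 0.3500 = 35.0% of the progeny.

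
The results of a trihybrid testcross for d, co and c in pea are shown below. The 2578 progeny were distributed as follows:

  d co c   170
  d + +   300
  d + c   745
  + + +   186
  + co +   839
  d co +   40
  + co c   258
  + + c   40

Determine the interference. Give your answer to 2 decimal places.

0.26

The two most frequent reciprocal classes, + co + and d + c, are the parental types, so the F1 was + co + / d + c.
The two rarest classes, d co + and + + c, are the double crossovers. Comparing them with the parentals, only the d allele has switched, so d is the middle locus and the order is co – d – c.
co–d: (356 + 80)/2578 = 0.1691; d–c: (558 + 80)/2578 = 0.2475.
Expected DCO frequency = 0.1691 × 0.2475 ≈ 0.04185; observed = 80/2578 ≈ 0.03103.
Coefficient of coincidence = 0.03103/0.04185 ≈ 0.74; interference = 1 − 0.74 = 0.26.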